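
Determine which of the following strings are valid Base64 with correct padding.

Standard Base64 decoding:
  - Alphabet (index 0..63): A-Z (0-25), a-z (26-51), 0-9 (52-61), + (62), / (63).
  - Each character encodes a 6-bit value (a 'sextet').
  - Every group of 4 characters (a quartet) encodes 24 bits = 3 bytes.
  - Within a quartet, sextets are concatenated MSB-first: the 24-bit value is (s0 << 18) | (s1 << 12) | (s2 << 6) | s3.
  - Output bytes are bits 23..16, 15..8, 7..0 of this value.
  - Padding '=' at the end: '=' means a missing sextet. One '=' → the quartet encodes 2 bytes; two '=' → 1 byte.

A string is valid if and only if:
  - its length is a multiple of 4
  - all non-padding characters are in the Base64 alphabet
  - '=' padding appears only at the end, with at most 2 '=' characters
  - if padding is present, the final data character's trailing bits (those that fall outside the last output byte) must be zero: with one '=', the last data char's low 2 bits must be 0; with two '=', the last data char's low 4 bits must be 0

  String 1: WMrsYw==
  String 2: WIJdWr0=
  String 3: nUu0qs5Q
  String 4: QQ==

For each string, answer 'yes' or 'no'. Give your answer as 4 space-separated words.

String 1: 'WMrsYw==' → valid
String 2: 'WIJdWr0=' → valid
String 3: 'nUu0qs5Q' → valid
String 4: 'QQ==' → valid

Answer: yes yes yes yes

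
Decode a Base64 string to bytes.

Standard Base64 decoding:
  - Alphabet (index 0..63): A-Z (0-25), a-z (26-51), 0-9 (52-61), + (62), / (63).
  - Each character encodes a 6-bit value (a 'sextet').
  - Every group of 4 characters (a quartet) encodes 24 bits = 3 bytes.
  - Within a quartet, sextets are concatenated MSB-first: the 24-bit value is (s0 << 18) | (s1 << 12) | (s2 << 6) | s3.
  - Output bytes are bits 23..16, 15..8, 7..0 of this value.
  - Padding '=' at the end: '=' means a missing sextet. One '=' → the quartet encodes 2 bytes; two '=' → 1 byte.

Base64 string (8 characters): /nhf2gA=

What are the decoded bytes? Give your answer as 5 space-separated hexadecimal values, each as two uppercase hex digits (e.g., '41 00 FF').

After char 0 ('/'=63): chars_in_quartet=1 acc=0x3F bytes_emitted=0
After char 1 ('n'=39): chars_in_quartet=2 acc=0xFE7 bytes_emitted=0
After char 2 ('h'=33): chars_in_quartet=3 acc=0x3F9E1 bytes_emitted=0
After char 3 ('f'=31): chars_in_quartet=4 acc=0xFE785F -> emit FE 78 5F, reset; bytes_emitted=3
After char 4 ('2'=54): chars_in_quartet=1 acc=0x36 bytes_emitted=3
After char 5 ('g'=32): chars_in_quartet=2 acc=0xDA0 bytes_emitted=3
After char 6 ('A'=0): chars_in_quartet=3 acc=0x36800 bytes_emitted=3
Padding '=': partial quartet acc=0x36800 -> emit DA 00; bytes_emitted=5

Answer: FE 78 5F DA 00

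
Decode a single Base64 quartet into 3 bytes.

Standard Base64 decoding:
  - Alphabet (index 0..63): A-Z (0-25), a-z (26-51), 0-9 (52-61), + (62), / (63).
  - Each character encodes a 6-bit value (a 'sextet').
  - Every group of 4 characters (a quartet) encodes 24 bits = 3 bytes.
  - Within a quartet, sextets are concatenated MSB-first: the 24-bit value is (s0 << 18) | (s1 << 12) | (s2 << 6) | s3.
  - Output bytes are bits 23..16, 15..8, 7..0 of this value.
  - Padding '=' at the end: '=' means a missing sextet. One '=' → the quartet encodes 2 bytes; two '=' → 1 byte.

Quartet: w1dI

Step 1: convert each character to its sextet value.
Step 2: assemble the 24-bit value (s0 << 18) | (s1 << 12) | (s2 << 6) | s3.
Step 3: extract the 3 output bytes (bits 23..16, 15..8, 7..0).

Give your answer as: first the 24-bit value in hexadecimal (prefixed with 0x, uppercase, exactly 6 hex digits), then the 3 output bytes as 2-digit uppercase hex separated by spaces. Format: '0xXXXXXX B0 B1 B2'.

Sextets: w=48, 1=53, d=29, I=8
24-bit: (48<<18) | (53<<12) | (29<<6) | 8
      = 0xC00000 | 0x035000 | 0x000740 | 0x000008
      = 0xC35748
Bytes: (v>>16)&0xFF=C3, (v>>8)&0xFF=57, v&0xFF=48

Answer: 0xC35748 C3 57 48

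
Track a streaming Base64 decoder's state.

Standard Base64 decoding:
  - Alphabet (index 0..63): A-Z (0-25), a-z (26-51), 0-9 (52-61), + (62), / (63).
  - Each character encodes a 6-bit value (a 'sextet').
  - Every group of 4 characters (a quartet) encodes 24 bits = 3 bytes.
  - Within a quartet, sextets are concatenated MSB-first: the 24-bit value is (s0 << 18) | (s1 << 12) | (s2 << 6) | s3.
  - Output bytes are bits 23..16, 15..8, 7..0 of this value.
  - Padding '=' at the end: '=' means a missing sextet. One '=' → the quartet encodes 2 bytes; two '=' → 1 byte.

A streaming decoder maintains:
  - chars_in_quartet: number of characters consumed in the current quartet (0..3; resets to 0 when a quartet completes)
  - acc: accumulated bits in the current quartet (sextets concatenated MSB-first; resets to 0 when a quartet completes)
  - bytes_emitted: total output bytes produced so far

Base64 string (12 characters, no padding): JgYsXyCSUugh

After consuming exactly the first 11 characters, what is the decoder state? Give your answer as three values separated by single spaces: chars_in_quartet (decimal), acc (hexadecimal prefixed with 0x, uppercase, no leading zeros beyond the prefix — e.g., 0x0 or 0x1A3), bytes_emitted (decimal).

After char 0 ('J'=9): chars_in_quartet=1 acc=0x9 bytes_emitted=0
After char 1 ('g'=32): chars_in_quartet=2 acc=0x260 bytes_emitted=0
After char 2 ('Y'=24): chars_in_quartet=3 acc=0x9818 bytes_emitted=0
After char 3 ('s'=44): chars_in_quartet=4 acc=0x26062C -> emit 26 06 2C, reset; bytes_emitted=3
After char 4 ('X'=23): chars_in_quartet=1 acc=0x17 bytes_emitted=3
After char 5 ('y'=50): chars_in_quartet=2 acc=0x5F2 bytes_emitted=3
After char 6 ('C'=2): chars_in_quartet=3 acc=0x17C82 bytes_emitted=3
After char 7 ('S'=18): chars_in_quartet=4 acc=0x5F2092 -> emit 5F 20 92, reset; bytes_emitted=6
After char 8 ('U'=20): chars_in_quartet=1 acc=0x14 bytes_emitted=6
After char 9 ('u'=46): chars_in_quartet=2 acc=0x52E bytes_emitted=6
After char 10 ('g'=32): chars_in_quartet=3 acc=0x14BA0 bytes_emitted=6

Answer: 3 0x14BA0 6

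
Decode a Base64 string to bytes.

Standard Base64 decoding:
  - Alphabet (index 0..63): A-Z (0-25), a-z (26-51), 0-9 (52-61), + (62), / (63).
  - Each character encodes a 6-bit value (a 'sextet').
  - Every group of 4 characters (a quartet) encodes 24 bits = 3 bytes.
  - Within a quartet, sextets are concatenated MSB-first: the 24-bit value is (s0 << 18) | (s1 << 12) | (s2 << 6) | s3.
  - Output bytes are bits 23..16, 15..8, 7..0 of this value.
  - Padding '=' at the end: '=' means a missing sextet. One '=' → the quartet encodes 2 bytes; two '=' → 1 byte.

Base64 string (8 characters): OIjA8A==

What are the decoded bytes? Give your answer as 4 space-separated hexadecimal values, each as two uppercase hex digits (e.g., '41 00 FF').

Answer: 38 88 C0 F0

Derivation:
After char 0 ('O'=14): chars_in_quartet=1 acc=0xE bytes_emitted=0
After char 1 ('I'=8): chars_in_quartet=2 acc=0x388 bytes_emitted=0
After char 2 ('j'=35): chars_in_quartet=3 acc=0xE223 bytes_emitted=0
After char 3 ('A'=0): chars_in_quartet=4 acc=0x3888C0 -> emit 38 88 C0, reset; bytes_emitted=3
After char 4 ('8'=60): chars_in_quartet=1 acc=0x3C bytes_emitted=3
After char 5 ('A'=0): chars_in_quartet=2 acc=0xF00 bytes_emitted=3
Padding '==': partial quartet acc=0xF00 -> emit F0; bytes_emitted=4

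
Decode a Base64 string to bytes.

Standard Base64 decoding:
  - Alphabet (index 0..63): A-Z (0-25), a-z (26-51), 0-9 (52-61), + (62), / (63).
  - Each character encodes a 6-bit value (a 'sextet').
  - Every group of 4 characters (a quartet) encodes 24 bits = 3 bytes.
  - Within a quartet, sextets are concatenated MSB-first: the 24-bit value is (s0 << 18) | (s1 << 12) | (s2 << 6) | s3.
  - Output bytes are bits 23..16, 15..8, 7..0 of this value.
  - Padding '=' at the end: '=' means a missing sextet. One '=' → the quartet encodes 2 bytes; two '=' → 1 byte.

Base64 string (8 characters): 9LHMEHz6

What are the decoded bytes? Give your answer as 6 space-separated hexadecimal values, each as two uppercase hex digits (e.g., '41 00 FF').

Answer: F4 B1 CC 10 7C FA

Derivation:
After char 0 ('9'=61): chars_in_quartet=1 acc=0x3D bytes_emitted=0
After char 1 ('L'=11): chars_in_quartet=2 acc=0xF4B bytes_emitted=0
After char 2 ('H'=7): chars_in_quartet=3 acc=0x3D2C7 bytes_emitted=0
After char 3 ('M'=12): chars_in_quartet=4 acc=0xF4B1CC -> emit F4 B1 CC, reset; bytes_emitted=3
After char 4 ('E'=4): chars_in_quartet=1 acc=0x4 bytes_emitted=3
After char 5 ('H'=7): chars_in_quartet=2 acc=0x107 bytes_emitted=3
After char 6 ('z'=51): chars_in_quartet=3 acc=0x41F3 bytes_emitted=3
After char 7 ('6'=58): chars_in_quartet=4 acc=0x107CFA -> emit 10 7C FA, reset; bytes_emitted=6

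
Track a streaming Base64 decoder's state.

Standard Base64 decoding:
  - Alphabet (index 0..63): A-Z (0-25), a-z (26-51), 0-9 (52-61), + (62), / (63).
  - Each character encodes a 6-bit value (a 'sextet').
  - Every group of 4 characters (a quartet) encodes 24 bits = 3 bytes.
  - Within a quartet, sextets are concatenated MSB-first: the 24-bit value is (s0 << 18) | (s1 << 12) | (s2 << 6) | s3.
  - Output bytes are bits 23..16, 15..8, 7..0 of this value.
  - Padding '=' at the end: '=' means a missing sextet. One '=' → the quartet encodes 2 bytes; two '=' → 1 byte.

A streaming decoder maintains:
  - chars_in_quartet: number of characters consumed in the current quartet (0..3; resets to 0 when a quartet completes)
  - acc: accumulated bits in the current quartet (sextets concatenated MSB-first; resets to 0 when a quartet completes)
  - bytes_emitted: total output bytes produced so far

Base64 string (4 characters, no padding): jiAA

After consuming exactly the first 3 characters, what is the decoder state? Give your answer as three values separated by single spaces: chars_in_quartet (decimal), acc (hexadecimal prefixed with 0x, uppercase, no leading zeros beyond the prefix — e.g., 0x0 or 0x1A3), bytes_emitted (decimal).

After char 0 ('j'=35): chars_in_quartet=1 acc=0x23 bytes_emitted=0
After char 1 ('i'=34): chars_in_quartet=2 acc=0x8E2 bytes_emitted=0
After char 2 ('A'=0): chars_in_quartet=3 acc=0x23880 bytes_emitted=0

Answer: 3 0x23880 0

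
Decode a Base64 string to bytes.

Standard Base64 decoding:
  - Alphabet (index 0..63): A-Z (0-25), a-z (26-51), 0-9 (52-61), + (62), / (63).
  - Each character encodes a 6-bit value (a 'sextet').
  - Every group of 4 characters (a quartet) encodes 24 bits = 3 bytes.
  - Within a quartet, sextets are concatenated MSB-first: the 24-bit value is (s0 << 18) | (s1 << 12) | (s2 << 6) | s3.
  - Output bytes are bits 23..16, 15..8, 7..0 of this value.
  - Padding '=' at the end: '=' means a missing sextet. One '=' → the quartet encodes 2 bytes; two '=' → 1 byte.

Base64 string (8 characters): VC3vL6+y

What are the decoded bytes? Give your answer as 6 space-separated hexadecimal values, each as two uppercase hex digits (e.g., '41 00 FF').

Answer: 54 2D EF 2F AF B2

Derivation:
After char 0 ('V'=21): chars_in_quartet=1 acc=0x15 bytes_emitted=0
After char 1 ('C'=2): chars_in_quartet=2 acc=0x542 bytes_emitted=0
After char 2 ('3'=55): chars_in_quartet=3 acc=0x150B7 bytes_emitted=0
After char 3 ('v'=47): chars_in_quartet=4 acc=0x542DEF -> emit 54 2D EF, reset; bytes_emitted=3
After char 4 ('L'=11): chars_in_quartet=1 acc=0xB bytes_emitted=3
After char 5 ('6'=58): chars_in_quartet=2 acc=0x2FA bytes_emitted=3
After char 6 ('+'=62): chars_in_quartet=3 acc=0xBEBE bytes_emitted=3
After char 7 ('y'=50): chars_in_quartet=4 acc=0x2FAFB2 -> emit 2F AF B2, reset; bytes_emitted=6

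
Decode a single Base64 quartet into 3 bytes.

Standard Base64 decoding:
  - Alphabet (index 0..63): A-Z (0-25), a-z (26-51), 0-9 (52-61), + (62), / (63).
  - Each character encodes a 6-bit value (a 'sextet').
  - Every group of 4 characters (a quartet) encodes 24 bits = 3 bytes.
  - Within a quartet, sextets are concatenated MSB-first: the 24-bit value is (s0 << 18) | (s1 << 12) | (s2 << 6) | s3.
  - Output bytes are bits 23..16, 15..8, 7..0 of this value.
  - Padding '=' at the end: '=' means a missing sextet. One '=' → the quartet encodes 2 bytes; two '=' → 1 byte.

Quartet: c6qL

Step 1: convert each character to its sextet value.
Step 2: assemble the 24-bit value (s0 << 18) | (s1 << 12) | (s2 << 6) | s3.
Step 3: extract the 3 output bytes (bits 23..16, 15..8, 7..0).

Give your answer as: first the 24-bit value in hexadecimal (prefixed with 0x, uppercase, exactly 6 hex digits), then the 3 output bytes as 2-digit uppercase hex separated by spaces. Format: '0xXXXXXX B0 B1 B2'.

Sextets: c=28, 6=58, q=42, L=11
24-bit: (28<<18) | (58<<12) | (42<<6) | 11
      = 0x700000 | 0x03A000 | 0x000A80 | 0x00000B
      = 0x73AA8B
Bytes: (v>>16)&0xFF=73, (v>>8)&0xFF=AA, v&0xFF=8B

Answer: 0x73AA8B 73 AA 8B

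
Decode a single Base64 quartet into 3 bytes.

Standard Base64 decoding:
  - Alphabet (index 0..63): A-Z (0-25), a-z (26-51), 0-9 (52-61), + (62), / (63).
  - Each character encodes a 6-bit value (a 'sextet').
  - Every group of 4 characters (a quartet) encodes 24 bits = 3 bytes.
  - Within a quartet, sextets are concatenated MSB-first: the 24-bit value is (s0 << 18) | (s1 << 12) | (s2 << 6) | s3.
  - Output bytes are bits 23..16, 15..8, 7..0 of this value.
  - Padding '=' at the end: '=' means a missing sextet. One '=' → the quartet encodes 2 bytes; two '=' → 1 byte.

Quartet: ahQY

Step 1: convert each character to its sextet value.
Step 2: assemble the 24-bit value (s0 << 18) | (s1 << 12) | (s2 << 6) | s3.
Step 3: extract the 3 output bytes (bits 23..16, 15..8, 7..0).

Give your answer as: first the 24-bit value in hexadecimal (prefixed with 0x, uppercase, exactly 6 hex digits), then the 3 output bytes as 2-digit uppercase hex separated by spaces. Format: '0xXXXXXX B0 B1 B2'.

Sextets: a=26, h=33, Q=16, Y=24
24-bit: (26<<18) | (33<<12) | (16<<6) | 24
      = 0x680000 | 0x021000 | 0x000400 | 0x000018
      = 0x6A1418
Bytes: (v>>16)&0xFF=6A, (v>>8)&0xFF=14, v&0xFF=18

Answer: 0x6A1418 6A 14 18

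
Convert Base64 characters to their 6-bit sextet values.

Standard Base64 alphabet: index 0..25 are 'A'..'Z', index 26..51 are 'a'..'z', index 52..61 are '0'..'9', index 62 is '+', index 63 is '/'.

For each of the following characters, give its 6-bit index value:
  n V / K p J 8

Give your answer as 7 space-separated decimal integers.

'n': a..z range, 26 + ord('n') − ord('a') = 39
'V': A..Z range, ord('V') − ord('A') = 21
'/': index 63
'K': A..Z range, ord('K') − ord('A') = 10
'p': a..z range, 26 + ord('p') − ord('a') = 41
'J': A..Z range, ord('J') − ord('A') = 9
'8': 0..9 range, 52 + ord('8') − ord('0') = 60

Answer: 39 21 63 10 41 9 60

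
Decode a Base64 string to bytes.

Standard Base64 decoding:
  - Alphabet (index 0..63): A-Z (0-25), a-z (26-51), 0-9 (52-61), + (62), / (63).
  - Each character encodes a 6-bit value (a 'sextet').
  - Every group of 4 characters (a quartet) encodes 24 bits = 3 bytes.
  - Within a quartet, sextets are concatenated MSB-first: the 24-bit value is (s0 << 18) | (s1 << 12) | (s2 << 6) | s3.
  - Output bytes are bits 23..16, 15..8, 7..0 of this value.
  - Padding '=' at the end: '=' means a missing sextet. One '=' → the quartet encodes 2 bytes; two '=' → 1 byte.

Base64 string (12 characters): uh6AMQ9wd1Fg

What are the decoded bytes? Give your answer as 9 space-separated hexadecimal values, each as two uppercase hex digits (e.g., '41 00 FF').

After char 0 ('u'=46): chars_in_quartet=1 acc=0x2E bytes_emitted=0
After char 1 ('h'=33): chars_in_quartet=2 acc=0xBA1 bytes_emitted=0
After char 2 ('6'=58): chars_in_quartet=3 acc=0x2E87A bytes_emitted=0
After char 3 ('A'=0): chars_in_quartet=4 acc=0xBA1E80 -> emit BA 1E 80, reset; bytes_emitted=3
After char 4 ('M'=12): chars_in_quartet=1 acc=0xC bytes_emitted=3
After char 5 ('Q'=16): chars_in_quartet=2 acc=0x310 bytes_emitted=3
After char 6 ('9'=61): chars_in_quartet=3 acc=0xC43D bytes_emitted=3
After char 7 ('w'=48): chars_in_quartet=4 acc=0x310F70 -> emit 31 0F 70, reset; bytes_emitted=6
After char 8 ('d'=29): chars_in_quartet=1 acc=0x1D bytes_emitted=6
After char 9 ('1'=53): chars_in_quartet=2 acc=0x775 bytes_emitted=6
After char 10 ('F'=5): chars_in_quartet=3 acc=0x1DD45 bytes_emitted=6
After char 11 ('g'=32): chars_in_quartet=4 acc=0x775160 -> emit 77 51 60, reset; bytes_emitted=9

Answer: BA 1E 80 31 0F 70 77 51 60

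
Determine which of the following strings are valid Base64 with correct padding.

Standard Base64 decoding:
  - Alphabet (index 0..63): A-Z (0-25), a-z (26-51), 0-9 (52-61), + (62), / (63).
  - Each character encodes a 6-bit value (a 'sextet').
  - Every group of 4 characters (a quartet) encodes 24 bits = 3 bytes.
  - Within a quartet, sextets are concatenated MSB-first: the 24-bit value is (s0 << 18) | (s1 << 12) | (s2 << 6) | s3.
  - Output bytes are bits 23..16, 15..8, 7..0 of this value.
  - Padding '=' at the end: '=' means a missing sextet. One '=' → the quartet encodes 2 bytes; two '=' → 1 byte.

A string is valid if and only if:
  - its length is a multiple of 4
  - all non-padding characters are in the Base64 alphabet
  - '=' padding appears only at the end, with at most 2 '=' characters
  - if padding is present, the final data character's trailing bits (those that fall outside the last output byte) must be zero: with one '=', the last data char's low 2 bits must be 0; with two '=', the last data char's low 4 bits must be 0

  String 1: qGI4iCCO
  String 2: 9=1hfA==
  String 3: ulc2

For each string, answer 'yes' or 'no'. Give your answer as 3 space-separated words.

String 1: 'qGI4iCCO' → valid
String 2: '9=1hfA==' → invalid (bad char(s): ['=']; '=' in middle)
String 3: 'ulc2' → valid

Answer: yes no yes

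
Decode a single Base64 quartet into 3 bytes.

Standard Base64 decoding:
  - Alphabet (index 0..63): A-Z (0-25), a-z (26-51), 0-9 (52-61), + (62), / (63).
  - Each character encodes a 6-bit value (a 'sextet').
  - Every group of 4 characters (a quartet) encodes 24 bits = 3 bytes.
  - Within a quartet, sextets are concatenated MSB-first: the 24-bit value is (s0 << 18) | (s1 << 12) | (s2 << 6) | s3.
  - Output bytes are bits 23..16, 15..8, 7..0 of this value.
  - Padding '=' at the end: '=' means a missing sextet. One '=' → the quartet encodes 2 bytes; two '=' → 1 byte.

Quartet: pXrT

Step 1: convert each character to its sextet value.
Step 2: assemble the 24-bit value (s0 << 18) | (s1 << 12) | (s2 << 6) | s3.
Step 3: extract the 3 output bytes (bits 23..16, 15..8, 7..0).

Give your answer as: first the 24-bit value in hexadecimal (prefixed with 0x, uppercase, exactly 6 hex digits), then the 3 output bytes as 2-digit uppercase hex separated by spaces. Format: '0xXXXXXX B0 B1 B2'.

Sextets: p=41, X=23, r=43, T=19
24-bit: (41<<18) | (23<<12) | (43<<6) | 19
      = 0xA40000 | 0x017000 | 0x000AC0 | 0x000013
      = 0xA57AD3
Bytes: (v>>16)&0xFF=A5, (v>>8)&0xFF=7A, v&0xFF=D3

Answer: 0xA57AD3 A5 7A D3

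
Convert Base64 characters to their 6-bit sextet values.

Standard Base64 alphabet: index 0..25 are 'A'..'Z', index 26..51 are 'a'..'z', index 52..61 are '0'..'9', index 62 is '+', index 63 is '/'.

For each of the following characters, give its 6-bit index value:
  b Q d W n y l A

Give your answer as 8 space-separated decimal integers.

Answer: 27 16 29 22 39 50 37 0

Derivation:
'b': a..z range, 26 + ord('b') − ord('a') = 27
'Q': A..Z range, ord('Q') − ord('A') = 16
'd': a..z range, 26 + ord('d') − ord('a') = 29
'W': A..Z range, ord('W') − ord('A') = 22
'n': a..z range, 26 + ord('n') − ord('a') = 39
'y': a..z range, 26 + ord('y') − ord('a') = 50
'l': a..z range, 26 + ord('l') − ord('a') = 37
'A': A..Z range, ord('A') − ord('A') = 0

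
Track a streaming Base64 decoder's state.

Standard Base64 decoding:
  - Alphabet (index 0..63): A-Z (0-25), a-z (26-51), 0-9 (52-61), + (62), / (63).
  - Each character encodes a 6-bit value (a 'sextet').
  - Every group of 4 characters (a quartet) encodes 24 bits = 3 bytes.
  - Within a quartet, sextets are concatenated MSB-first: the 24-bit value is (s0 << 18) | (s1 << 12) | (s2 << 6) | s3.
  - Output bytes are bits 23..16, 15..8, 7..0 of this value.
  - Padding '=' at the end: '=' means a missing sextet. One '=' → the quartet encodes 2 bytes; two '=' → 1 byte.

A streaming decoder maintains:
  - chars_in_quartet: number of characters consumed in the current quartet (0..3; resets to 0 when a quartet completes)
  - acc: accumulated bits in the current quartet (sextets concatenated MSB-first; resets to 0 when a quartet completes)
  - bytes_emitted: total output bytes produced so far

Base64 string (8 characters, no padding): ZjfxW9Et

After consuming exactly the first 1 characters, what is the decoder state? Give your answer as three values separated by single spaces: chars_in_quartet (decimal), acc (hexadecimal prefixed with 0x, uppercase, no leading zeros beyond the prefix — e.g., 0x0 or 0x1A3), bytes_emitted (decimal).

After char 0 ('Z'=25): chars_in_quartet=1 acc=0x19 bytes_emitted=0

Answer: 1 0x19 0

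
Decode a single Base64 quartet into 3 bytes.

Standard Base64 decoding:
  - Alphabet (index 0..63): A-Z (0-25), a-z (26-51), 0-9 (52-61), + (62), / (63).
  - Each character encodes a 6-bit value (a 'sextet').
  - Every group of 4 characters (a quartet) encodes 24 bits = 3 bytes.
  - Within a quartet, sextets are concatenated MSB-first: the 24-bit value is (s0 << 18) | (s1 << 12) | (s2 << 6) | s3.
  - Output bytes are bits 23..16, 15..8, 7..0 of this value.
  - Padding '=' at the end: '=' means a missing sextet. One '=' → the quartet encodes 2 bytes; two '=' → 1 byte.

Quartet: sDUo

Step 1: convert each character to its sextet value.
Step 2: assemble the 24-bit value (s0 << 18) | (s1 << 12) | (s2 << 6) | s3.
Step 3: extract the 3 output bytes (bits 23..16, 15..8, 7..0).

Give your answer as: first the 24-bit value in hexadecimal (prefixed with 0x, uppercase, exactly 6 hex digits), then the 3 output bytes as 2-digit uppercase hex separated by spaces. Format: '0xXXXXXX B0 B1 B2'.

Sextets: s=44, D=3, U=20, o=40
24-bit: (44<<18) | (3<<12) | (20<<6) | 40
      = 0xB00000 | 0x003000 | 0x000500 | 0x000028
      = 0xB03528
Bytes: (v>>16)&0xFF=B0, (v>>8)&0xFF=35, v&0xFF=28

Answer: 0xB03528 B0 35 28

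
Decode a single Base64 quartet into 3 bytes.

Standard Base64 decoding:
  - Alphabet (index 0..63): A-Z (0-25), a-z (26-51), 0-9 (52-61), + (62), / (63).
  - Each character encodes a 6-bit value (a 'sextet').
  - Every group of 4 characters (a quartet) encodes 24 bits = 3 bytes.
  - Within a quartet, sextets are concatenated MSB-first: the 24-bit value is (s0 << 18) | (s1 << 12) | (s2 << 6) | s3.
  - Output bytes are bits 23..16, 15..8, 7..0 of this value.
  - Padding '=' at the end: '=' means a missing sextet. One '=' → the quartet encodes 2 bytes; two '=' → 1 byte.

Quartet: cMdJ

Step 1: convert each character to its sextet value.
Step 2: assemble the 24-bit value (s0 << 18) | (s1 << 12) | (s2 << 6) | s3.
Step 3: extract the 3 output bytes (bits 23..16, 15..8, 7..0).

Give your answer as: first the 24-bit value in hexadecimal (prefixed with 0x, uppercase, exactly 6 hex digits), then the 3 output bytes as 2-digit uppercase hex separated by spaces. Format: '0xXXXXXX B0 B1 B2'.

Sextets: c=28, M=12, d=29, J=9
24-bit: (28<<18) | (12<<12) | (29<<6) | 9
      = 0x700000 | 0x00C000 | 0x000740 | 0x000009
      = 0x70C749
Bytes: (v>>16)&0xFF=70, (v>>8)&0xFF=C7, v&0xFF=49

Answer: 0x70C749 70 C7 49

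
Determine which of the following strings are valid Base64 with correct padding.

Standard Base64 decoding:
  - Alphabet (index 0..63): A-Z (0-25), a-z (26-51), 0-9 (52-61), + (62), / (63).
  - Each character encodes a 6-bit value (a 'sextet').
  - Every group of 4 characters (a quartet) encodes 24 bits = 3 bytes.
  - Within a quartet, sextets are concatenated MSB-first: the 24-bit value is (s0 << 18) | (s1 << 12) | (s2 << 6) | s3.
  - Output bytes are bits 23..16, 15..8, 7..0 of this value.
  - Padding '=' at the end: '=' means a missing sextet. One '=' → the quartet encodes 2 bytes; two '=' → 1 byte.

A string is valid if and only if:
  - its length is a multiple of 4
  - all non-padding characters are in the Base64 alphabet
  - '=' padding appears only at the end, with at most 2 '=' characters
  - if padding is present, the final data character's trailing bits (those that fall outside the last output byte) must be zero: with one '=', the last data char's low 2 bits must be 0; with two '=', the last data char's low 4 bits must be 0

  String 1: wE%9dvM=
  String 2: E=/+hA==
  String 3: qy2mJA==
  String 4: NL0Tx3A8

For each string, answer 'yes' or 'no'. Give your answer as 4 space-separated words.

Answer: no no yes yes

Derivation:
String 1: 'wE%9dvM=' → invalid (bad char(s): ['%'])
String 2: 'E=/+hA==' → invalid (bad char(s): ['=']; '=' in middle)
String 3: 'qy2mJA==' → valid
String 4: 'NL0Tx3A8' → valid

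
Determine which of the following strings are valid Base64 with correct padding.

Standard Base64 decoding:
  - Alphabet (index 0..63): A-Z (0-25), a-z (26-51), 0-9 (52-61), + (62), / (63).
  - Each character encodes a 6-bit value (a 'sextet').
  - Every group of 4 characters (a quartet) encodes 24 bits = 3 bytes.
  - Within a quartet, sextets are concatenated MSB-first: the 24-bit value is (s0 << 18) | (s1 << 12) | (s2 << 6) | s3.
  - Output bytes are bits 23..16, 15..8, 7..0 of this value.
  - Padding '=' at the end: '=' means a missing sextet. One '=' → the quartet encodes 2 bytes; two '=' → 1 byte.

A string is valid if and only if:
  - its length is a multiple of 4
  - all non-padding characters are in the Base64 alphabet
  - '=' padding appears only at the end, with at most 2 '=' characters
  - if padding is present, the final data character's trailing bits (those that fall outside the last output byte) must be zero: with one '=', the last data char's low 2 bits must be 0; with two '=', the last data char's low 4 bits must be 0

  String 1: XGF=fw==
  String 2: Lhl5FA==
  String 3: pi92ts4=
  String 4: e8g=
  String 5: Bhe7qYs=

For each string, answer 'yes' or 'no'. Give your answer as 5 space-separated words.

String 1: 'XGF=fw==' → invalid (bad char(s): ['=']; '=' in middle)
String 2: 'Lhl5FA==' → valid
String 3: 'pi92ts4=' → valid
String 4: 'e8g=' → valid
String 5: 'Bhe7qYs=' → valid

Answer: no yes yes yes yes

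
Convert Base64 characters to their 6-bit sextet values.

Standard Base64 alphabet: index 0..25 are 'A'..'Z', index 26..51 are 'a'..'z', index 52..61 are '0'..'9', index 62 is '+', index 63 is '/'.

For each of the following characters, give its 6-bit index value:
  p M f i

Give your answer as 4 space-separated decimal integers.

Answer: 41 12 31 34

Derivation:
'p': a..z range, 26 + ord('p') − ord('a') = 41
'M': A..Z range, ord('M') − ord('A') = 12
'f': a..z range, 26 + ord('f') − ord('a') = 31
'i': a..z range, 26 + ord('i') − ord('a') = 34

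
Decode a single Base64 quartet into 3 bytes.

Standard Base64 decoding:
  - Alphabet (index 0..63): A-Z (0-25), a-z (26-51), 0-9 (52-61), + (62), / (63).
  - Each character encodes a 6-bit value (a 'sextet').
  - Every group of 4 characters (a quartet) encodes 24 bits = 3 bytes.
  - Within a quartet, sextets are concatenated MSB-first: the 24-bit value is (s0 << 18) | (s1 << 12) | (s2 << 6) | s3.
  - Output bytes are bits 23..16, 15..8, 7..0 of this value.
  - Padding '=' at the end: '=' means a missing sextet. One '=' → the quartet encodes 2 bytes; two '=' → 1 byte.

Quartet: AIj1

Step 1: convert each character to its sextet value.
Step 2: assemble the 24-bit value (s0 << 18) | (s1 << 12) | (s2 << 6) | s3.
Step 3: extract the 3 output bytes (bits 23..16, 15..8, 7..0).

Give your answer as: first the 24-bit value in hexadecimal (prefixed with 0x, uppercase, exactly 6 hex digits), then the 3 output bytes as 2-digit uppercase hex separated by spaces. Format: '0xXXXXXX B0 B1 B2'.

Sextets: A=0, I=8, j=35, 1=53
24-bit: (0<<18) | (8<<12) | (35<<6) | 53
      = 0x000000 | 0x008000 | 0x0008C0 | 0x000035
      = 0x0088F5
Bytes: (v>>16)&0xFF=00, (v>>8)&0xFF=88, v&0xFF=F5

Answer: 0x0088F5 00 88 F5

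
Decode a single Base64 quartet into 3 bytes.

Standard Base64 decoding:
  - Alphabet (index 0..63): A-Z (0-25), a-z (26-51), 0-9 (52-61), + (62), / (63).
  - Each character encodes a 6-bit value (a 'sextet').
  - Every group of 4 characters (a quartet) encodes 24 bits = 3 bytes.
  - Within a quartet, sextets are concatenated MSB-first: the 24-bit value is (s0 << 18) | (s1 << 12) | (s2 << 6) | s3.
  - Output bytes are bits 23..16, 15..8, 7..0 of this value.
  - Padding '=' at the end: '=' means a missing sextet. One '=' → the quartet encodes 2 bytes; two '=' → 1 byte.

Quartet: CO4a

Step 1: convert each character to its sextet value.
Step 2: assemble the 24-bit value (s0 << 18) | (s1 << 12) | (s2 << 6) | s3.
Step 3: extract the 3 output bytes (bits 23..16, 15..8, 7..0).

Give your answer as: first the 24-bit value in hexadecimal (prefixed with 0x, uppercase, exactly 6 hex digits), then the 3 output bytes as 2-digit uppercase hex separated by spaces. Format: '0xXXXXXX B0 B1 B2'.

Sextets: C=2, O=14, 4=56, a=26
24-bit: (2<<18) | (14<<12) | (56<<6) | 26
      = 0x080000 | 0x00E000 | 0x000E00 | 0x00001A
      = 0x08EE1A
Bytes: (v>>16)&0xFF=08, (v>>8)&0xFF=EE, v&0xFF=1A

Answer: 0x08EE1A 08 EE 1A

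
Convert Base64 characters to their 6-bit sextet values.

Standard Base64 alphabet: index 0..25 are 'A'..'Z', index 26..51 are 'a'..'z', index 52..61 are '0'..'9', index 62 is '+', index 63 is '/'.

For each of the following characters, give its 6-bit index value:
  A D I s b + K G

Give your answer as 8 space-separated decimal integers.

Answer: 0 3 8 44 27 62 10 6

Derivation:
'A': A..Z range, ord('A') − ord('A') = 0
'D': A..Z range, ord('D') − ord('A') = 3
'I': A..Z range, ord('I') − ord('A') = 8
's': a..z range, 26 + ord('s') − ord('a') = 44
'b': a..z range, 26 + ord('b') − ord('a') = 27
'+': index 62
'K': A..Z range, ord('K') − ord('A') = 10
'G': A..Z range, ord('G') − ord('A') = 6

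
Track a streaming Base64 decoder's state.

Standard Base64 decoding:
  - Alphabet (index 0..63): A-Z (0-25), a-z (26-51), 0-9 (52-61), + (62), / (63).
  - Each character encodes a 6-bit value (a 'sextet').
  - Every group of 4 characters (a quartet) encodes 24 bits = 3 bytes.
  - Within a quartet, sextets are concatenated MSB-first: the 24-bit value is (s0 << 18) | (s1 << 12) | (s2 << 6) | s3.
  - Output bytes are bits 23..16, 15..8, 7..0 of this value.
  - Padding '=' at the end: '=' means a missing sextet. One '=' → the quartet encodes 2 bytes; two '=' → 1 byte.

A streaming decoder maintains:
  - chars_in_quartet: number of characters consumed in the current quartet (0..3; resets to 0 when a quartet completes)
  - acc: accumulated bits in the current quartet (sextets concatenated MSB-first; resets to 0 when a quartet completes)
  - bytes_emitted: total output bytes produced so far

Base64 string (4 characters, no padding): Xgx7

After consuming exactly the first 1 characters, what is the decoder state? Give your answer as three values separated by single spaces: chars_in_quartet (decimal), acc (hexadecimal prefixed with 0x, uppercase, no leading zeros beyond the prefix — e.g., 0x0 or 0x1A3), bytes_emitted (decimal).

After char 0 ('X'=23): chars_in_quartet=1 acc=0x17 bytes_emitted=0

Answer: 1 0x17 0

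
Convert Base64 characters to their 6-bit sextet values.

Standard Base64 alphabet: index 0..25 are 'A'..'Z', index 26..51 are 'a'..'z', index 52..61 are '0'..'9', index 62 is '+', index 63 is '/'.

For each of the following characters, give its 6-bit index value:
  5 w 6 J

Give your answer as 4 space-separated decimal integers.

Answer: 57 48 58 9

Derivation:
'5': 0..9 range, 52 + ord('5') − ord('0') = 57
'w': a..z range, 26 + ord('w') − ord('a') = 48
'6': 0..9 range, 52 + ord('6') − ord('0') = 58
'J': A..Z range, ord('J') − ord('A') = 9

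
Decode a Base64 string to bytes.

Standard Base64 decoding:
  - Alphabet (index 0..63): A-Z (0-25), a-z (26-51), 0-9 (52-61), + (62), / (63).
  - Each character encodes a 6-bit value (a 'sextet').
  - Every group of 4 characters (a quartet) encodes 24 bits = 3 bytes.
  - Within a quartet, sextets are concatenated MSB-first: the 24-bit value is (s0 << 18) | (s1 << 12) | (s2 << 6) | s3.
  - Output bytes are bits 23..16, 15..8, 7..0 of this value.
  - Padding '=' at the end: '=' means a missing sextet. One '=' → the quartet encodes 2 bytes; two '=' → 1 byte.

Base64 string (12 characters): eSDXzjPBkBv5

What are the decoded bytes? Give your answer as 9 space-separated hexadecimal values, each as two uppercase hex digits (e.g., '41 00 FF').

After char 0 ('e'=30): chars_in_quartet=1 acc=0x1E bytes_emitted=0
After char 1 ('S'=18): chars_in_quartet=2 acc=0x792 bytes_emitted=0
After char 2 ('D'=3): chars_in_quartet=3 acc=0x1E483 bytes_emitted=0
After char 3 ('X'=23): chars_in_quartet=4 acc=0x7920D7 -> emit 79 20 D7, reset; bytes_emitted=3
After char 4 ('z'=51): chars_in_quartet=1 acc=0x33 bytes_emitted=3
After char 5 ('j'=35): chars_in_quartet=2 acc=0xCE3 bytes_emitted=3
After char 6 ('P'=15): chars_in_quartet=3 acc=0x338CF bytes_emitted=3
After char 7 ('B'=1): chars_in_quartet=4 acc=0xCE33C1 -> emit CE 33 C1, reset; bytes_emitted=6
After char 8 ('k'=36): chars_in_quartet=1 acc=0x24 bytes_emitted=6
After char 9 ('B'=1): chars_in_quartet=2 acc=0x901 bytes_emitted=6
After char 10 ('v'=47): chars_in_quartet=3 acc=0x2406F bytes_emitted=6
After char 11 ('5'=57): chars_in_quartet=4 acc=0x901BF9 -> emit 90 1B F9, reset; bytes_emitted=9

Answer: 79 20 D7 CE 33 C1 90 1B F9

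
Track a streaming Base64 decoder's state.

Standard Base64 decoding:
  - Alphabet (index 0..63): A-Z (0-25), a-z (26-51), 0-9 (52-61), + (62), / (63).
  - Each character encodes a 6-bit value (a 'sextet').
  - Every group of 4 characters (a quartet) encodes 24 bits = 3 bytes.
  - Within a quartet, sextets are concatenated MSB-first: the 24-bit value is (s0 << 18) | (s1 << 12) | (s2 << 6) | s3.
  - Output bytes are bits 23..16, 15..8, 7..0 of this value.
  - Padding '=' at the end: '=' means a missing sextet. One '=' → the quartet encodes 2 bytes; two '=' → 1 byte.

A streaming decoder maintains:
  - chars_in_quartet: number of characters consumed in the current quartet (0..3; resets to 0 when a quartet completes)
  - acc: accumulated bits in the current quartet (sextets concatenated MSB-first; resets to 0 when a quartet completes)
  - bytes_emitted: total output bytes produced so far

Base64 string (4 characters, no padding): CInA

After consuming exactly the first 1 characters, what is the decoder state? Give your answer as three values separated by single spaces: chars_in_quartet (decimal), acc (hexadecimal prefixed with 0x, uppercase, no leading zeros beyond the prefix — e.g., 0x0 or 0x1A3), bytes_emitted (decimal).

After char 0 ('C'=2): chars_in_quartet=1 acc=0x2 bytes_emitted=0

Answer: 1 0x2 0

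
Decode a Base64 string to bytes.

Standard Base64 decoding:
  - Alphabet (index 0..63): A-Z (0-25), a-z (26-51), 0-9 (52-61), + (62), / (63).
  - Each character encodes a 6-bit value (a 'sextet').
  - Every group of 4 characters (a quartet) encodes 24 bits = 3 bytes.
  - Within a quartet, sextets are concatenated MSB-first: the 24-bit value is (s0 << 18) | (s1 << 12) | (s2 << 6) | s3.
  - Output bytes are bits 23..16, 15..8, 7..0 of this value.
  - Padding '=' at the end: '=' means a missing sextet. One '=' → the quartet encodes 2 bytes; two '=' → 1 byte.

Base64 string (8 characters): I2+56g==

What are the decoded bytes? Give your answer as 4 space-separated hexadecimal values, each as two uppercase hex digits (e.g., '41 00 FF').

After char 0 ('I'=8): chars_in_quartet=1 acc=0x8 bytes_emitted=0
After char 1 ('2'=54): chars_in_quartet=2 acc=0x236 bytes_emitted=0
After char 2 ('+'=62): chars_in_quartet=3 acc=0x8DBE bytes_emitted=0
After char 3 ('5'=57): chars_in_quartet=4 acc=0x236FB9 -> emit 23 6F B9, reset; bytes_emitted=3
After char 4 ('6'=58): chars_in_quartet=1 acc=0x3A bytes_emitted=3
After char 5 ('g'=32): chars_in_quartet=2 acc=0xEA0 bytes_emitted=3
Padding '==': partial quartet acc=0xEA0 -> emit EA; bytes_emitted=4

Answer: 23 6F B9 EA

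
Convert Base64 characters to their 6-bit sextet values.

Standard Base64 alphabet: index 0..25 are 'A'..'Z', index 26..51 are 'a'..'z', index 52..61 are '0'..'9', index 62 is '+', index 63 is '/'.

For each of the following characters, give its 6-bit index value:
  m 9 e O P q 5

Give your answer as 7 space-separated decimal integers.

Answer: 38 61 30 14 15 42 57

Derivation:
'm': a..z range, 26 + ord('m') − ord('a') = 38
'9': 0..9 range, 52 + ord('9') − ord('0') = 61
'e': a..z range, 26 + ord('e') − ord('a') = 30
'O': A..Z range, ord('O') − ord('A') = 14
'P': A..Z range, ord('P') − ord('A') = 15
'q': a..z range, 26 + ord('q') − ord('a') = 42
'5': 0..9 range, 52 + ord('5') − ord('0') = 57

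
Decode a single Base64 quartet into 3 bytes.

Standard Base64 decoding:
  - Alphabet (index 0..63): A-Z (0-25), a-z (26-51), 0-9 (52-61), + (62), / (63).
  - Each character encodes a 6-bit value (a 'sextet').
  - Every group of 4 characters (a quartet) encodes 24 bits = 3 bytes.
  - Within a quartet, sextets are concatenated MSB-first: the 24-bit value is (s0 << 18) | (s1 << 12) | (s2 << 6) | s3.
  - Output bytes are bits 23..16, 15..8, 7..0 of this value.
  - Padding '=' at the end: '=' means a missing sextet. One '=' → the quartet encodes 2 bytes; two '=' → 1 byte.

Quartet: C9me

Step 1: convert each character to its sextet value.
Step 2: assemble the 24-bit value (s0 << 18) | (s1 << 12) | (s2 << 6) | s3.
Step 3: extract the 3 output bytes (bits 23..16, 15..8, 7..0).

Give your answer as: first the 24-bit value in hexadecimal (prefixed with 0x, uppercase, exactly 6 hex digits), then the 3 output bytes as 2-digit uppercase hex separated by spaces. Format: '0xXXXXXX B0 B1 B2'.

Sextets: C=2, 9=61, m=38, e=30
24-bit: (2<<18) | (61<<12) | (38<<6) | 30
      = 0x080000 | 0x03D000 | 0x000980 | 0x00001E
      = 0x0BD99E
Bytes: (v>>16)&0xFF=0B, (v>>8)&0xFF=D9, v&0xFF=9E

Answer: 0x0BD99E 0B D9 9E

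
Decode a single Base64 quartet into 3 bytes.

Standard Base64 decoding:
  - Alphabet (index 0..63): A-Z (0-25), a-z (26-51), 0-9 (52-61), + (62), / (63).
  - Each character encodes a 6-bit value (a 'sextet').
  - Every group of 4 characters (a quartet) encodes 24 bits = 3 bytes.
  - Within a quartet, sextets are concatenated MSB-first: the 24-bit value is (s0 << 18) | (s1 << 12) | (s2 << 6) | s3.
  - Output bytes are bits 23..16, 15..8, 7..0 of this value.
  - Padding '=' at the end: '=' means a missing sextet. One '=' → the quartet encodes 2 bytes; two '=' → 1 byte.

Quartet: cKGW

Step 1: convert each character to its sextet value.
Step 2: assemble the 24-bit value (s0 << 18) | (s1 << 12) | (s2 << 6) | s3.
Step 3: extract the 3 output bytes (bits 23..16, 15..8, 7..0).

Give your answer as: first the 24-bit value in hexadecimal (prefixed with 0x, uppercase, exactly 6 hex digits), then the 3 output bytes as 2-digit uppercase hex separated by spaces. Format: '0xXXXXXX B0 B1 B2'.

Answer: 0x70A196 70 A1 96

Derivation:
Sextets: c=28, K=10, G=6, W=22
24-bit: (28<<18) | (10<<12) | (6<<6) | 22
      = 0x700000 | 0x00A000 | 0x000180 | 0x000016
      = 0x70A196
Bytes: (v>>16)&0xFF=70, (v>>8)&0xFF=A1, v&0xFF=96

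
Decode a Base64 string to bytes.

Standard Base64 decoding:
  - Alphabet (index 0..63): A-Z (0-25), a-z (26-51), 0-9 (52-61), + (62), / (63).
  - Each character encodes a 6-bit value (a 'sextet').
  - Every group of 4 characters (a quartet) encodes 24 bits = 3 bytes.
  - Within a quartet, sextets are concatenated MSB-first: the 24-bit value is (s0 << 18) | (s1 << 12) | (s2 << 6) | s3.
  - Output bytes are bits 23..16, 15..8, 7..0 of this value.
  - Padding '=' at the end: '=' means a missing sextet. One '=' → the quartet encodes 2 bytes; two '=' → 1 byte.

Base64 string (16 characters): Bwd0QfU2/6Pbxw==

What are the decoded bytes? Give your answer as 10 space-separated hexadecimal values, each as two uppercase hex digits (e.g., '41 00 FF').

Answer: 07 07 74 41 F5 36 FF A3 DB C7

Derivation:
After char 0 ('B'=1): chars_in_quartet=1 acc=0x1 bytes_emitted=0
After char 1 ('w'=48): chars_in_quartet=2 acc=0x70 bytes_emitted=0
After char 2 ('d'=29): chars_in_quartet=3 acc=0x1C1D bytes_emitted=0
After char 3 ('0'=52): chars_in_quartet=4 acc=0x70774 -> emit 07 07 74, reset; bytes_emitted=3
After char 4 ('Q'=16): chars_in_quartet=1 acc=0x10 bytes_emitted=3
After char 5 ('f'=31): chars_in_quartet=2 acc=0x41F bytes_emitted=3
After char 6 ('U'=20): chars_in_quartet=3 acc=0x107D4 bytes_emitted=3
After char 7 ('2'=54): chars_in_quartet=4 acc=0x41F536 -> emit 41 F5 36, reset; bytes_emitted=6
After char 8 ('/'=63): chars_in_quartet=1 acc=0x3F bytes_emitted=6
After char 9 ('6'=58): chars_in_quartet=2 acc=0xFFA bytes_emitted=6
After char 10 ('P'=15): chars_in_quartet=3 acc=0x3FE8F bytes_emitted=6
After char 11 ('b'=27): chars_in_quartet=4 acc=0xFFA3DB -> emit FF A3 DB, reset; bytes_emitted=9
After char 12 ('x'=49): chars_in_quartet=1 acc=0x31 bytes_emitted=9
After char 13 ('w'=48): chars_in_quartet=2 acc=0xC70 bytes_emitted=9
Padding '==': partial quartet acc=0xC70 -> emit C7; bytes_emitted=10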